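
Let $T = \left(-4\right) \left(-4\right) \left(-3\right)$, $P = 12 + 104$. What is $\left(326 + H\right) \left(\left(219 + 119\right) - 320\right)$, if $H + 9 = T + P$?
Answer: $6930$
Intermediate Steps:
$P = 116$
$T = -48$ ($T = 16 \left(-3\right) = -48$)
$H = 59$ ($H = -9 + \left(-48 + 116\right) = -9 + 68 = 59$)
$\left(326 + H\right) \left(\left(219 + 119\right) - 320\right) = \left(326 + 59\right) \left(\left(219 + 119\right) - 320\right) = 385 \left(338 - 320\right) = 385 \cdot 18 = 6930$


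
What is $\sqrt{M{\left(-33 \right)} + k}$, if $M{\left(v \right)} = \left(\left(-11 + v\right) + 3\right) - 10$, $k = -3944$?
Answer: $i \sqrt{3995} \approx 63.206 i$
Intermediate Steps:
$M{\left(v \right)} = -18 + v$ ($M{\left(v \right)} = \left(-8 + v\right) - 10 = -18 + v$)
$\sqrt{M{\left(-33 \right)} + k} = \sqrt{\left(-18 - 33\right) - 3944} = \sqrt{-51 - 3944} = \sqrt{-3995} = i \sqrt{3995}$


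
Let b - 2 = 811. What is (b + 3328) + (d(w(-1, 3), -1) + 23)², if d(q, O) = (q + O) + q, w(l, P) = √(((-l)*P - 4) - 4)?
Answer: 4605 + 88*I*√5 ≈ 4605.0 + 196.77*I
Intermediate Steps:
b = 813 (b = 2 + 811 = 813)
w(l, P) = √(-8 - P*l) (w(l, P) = √((-P*l - 4) - 4) = √((-4 - P*l) - 4) = √(-8 - P*l))
d(q, O) = O + 2*q (d(q, O) = (O + q) + q = O + 2*q)
(b + 3328) + (d(w(-1, 3), -1) + 23)² = (813 + 3328) + ((-1 + 2*√(-8 - 1*3*(-1))) + 23)² = 4141 + ((-1 + 2*√(-8 + 3)) + 23)² = 4141 + ((-1 + 2*√(-5)) + 23)² = 4141 + ((-1 + 2*(I*√5)) + 23)² = 4141 + ((-1 + 2*I*√5) + 23)² = 4141 + (22 + 2*I*√5)²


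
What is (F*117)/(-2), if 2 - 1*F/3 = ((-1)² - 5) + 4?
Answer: -351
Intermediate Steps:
F = 6 (F = 6 - 3*(((-1)² - 5) + 4) = 6 - 3*((1 - 5) + 4) = 6 - 3*(-4 + 4) = 6 - 3*0 = 6 + 0 = 6)
(F*117)/(-2) = (6*117)/(-2) = 702*(-½) = -351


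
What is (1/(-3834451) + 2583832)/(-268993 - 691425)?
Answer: -9907577196231/3682675760518 ≈ -2.6903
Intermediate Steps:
(1/(-3834451) + 2583832)/(-268993 - 691425) = (-1/3834451 + 2583832)/(-960418) = (9907577196231/3834451)*(-1/960418) = -9907577196231/3682675760518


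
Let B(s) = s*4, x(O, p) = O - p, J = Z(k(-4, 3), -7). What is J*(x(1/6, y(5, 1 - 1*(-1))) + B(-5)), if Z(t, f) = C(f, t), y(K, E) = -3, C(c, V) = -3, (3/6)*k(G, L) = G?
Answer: 101/2 ≈ 50.500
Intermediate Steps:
k(G, L) = 2*G
Z(t, f) = -3
J = -3
B(s) = 4*s
J*(x(1/6, y(5, 1 - 1*(-1))) + B(-5)) = -3*((1/6 - 1*(-3)) + 4*(-5)) = -3*((1/6 + 3) - 20) = -3*(19/6 - 20) = -3*(-101/6) = 101/2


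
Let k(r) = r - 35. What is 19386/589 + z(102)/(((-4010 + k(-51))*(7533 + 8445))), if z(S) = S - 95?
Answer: 1268733980645/38547628032 ≈ 32.913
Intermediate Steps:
z(S) = -95 + S
k(r) = -35 + r
19386/589 + z(102)/(((-4010 + k(-51))*(7533 + 8445))) = 19386/589 + (-95 + 102)/(((-4010 + (-35 - 51))*(7533 + 8445))) = 19386*(1/589) + 7/(((-4010 - 86)*15978)) = 19386/589 + 7/((-4096*15978)) = 19386/589 + 7/(-65445888) = 19386/589 + 7*(-1/65445888) = 19386/589 - 7/65445888 = 1268733980645/38547628032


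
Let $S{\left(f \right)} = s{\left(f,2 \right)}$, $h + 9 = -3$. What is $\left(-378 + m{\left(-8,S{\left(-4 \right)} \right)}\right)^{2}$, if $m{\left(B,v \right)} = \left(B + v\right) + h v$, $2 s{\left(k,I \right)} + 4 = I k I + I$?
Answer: $82369$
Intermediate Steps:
$h = -12$ ($h = -9 - 3 = -12$)
$s{\left(k,I \right)} = -2 + \frac{I}{2} + \frac{k I^{2}}{2}$ ($s{\left(k,I \right)} = -2 + \frac{I k I + I}{2} = -2 + \frac{k I^{2} + I}{2} = -2 + \frac{I + k I^{2}}{2} = -2 + \left(\frac{I}{2} + \frac{k I^{2}}{2}\right) = -2 + \frac{I}{2} + \frac{k I^{2}}{2}$)
$S{\left(f \right)} = -1 + 2 f$ ($S{\left(f \right)} = -2 + \frac{1}{2} \cdot 2 + \frac{f 2^{2}}{2} = -2 + 1 + \frac{1}{2} f 4 = -2 + 1 + 2 f = -1 + 2 f$)
$m{\left(B,v \right)} = B - 11 v$ ($m{\left(B,v \right)} = \left(B + v\right) - 12 v = B - 11 v$)
$\left(-378 + m{\left(-8,S{\left(-4 \right)} \right)}\right)^{2} = \left(-378 - \left(8 + 11 \left(-1 + 2 \left(-4\right)\right)\right)\right)^{2} = \left(-378 - \left(8 + 11 \left(-1 - 8\right)\right)\right)^{2} = \left(-378 - -91\right)^{2} = \left(-378 + \left(-8 + 99\right)\right)^{2} = \left(-378 + 91\right)^{2} = \left(-287\right)^{2} = 82369$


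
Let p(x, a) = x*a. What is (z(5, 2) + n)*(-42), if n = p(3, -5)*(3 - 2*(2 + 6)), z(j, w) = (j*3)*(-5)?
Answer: -5040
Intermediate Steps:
z(j, w) = -15*j (z(j, w) = (3*j)*(-5) = -15*j)
p(x, a) = a*x
n = 195 (n = (-5*3)*(3 - 2*(2 + 6)) = -15*(3 - 2*8) = -15*(3 - 16) = -15*(-13) = 195)
(z(5, 2) + n)*(-42) = (-15*5 + 195)*(-42) = (-75 + 195)*(-42) = 120*(-42) = -5040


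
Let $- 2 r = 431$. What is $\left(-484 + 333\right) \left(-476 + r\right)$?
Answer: $\frac{208833}{2} \approx 1.0442 \cdot 10^{5}$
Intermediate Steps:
$r = - \frac{431}{2}$ ($r = \left(- \frac{1}{2}\right) 431 = - \frac{431}{2} \approx -215.5$)
$\left(-484 + 333\right) \left(-476 + r\right) = \left(-484 + 333\right) \left(-476 - \frac{431}{2}\right) = \left(-151\right) \left(- \frac{1383}{2}\right) = \frac{208833}{2}$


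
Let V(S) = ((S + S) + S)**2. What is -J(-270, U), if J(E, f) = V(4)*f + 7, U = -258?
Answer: 37145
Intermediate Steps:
V(S) = 9*S**2 (V(S) = (2*S + S)**2 = (3*S)**2 = 9*S**2)
J(E, f) = 7 + 144*f (J(E, f) = (9*4**2)*f + 7 = (9*16)*f + 7 = 144*f + 7 = 7 + 144*f)
-J(-270, U) = -(7 + 144*(-258)) = -(7 - 37152) = -1*(-37145) = 37145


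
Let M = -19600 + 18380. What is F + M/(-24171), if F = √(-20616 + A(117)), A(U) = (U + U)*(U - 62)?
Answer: 1220/24171 + I*√7746 ≈ 0.050474 + 88.011*I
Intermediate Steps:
M = -1220
A(U) = 2*U*(-62 + U) (A(U) = (2*U)*(-62 + U) = 2*U*(-62 + U))
F = I*√7746 (F = √(-20616 + 2*117*(-62 + 117)) = √(-20616 + 2*117*55) = √(-20616 + 12870) = √(-7746) = I*√7746 ≈ 88.011*I)
F + M/(-24171) = I*√7746 - 1220/(-24171) = I*√7746 - 1220*(-1/24171) = I*√7746 + 1220/24171 = 1220/24171 + I*√7746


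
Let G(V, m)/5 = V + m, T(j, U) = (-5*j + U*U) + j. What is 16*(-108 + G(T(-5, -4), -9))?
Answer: 432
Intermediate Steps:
T(j, U) = U² - 4*j (T(j, U) = (-5*j + U²) + j = (U² - 5*j) + j = U² - 4*j)
G(V, m) = 5*V + 5*m (G(V, m) = 5*(V + m) = 5*V + 5*m)
16*(-108 + G(T(-5, -4), -9)) = 16*(-108 + (5*((-4)² - 4*(-5)) + 5*(-9))) = 16*(-108 + (5*(16 + 20) - 45)) = 16*(-108 + (5*36 - 45)) = 16*(-108 + (180 - 45)) = 16*(-108 + 135) = 16*27 = 432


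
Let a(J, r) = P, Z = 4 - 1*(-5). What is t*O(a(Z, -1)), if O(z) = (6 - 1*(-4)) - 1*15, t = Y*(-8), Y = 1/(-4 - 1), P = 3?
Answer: -8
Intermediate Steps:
Y = -⅕ (Y = 1/(-5) = -⅕ ≈ -0.20000)
Z = 9 (Z = 4 + 5 = 9)
a(J, r) = 3
t = 8/5 (t = -⅕*(-8) = 8/5 ≈ 1.6000)
O(z) = -5 (O(z) = (6 + 4) - 15 = 10 - 15 = -5)
t*O(a(Z, -1)) = (8/5)*(-5) = -8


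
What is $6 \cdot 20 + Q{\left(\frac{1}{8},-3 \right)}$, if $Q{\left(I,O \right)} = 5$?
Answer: $125$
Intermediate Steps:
$6 \cdot 20 + Q{\left(\frac{1}{8},-3 \right)} = 6 \cdot 20 + 5 = 120 + 5 = 125$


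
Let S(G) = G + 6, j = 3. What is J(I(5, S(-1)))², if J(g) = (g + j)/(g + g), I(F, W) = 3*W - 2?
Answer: 64/169 ≈ 0.37870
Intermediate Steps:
S(G) = 6 + G
I(F, W) = -2 + 3*W
J(g) = (3 + g)/(2*g) (J(g) = (g + 3)/(g + g) = (3 + g)/((2*g)) = (3 + g)*(1/(2*g)) = (3 + g)/(2*g))
J(I(5, S(-1)))² = ((3 + (-2 + 3*(6 - 1)))/(2*(-2 + 3*(6 - 1))))² = ((3 + (-2 + 3*5))/(2*(-2 + 3*5)))² = ((3 + (-2 + 15))/(2*(-2 + 15)))² = ((½)*(3 + 13)/13)² = ((½)*(1/13)*16)² = (8/13)² = 64/169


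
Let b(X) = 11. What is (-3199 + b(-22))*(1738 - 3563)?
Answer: 5818100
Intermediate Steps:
(-3199 + b(-22))*(1738 - 3563) = (-3199 + 11)*(1738 - 3563) = -3188*(-1825) = 5818100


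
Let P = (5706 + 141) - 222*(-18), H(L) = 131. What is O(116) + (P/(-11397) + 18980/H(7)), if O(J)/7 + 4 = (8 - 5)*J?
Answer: 9695131/3799 ≈ 2552.0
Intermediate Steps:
O(J) = -28 + 21*J (O(J) = -28 + 7*((8 - 5)*J) = -28 + 7*(3*J) = -28 + 21*J)
P = 9843 (P = 5847 + 3996 = 9843)
O(116) + (P/(-11397) + 18980/H(7)) = (-28 + 21*116) + (9843/(-11397) + 18980/131) = (-28 + 2436) + (9843*(-1/11397) + 18980*(1/131)) = 2408 + (-3281/3799 + 18980/131) = 2408 + 547139/3799 = 9695131/3799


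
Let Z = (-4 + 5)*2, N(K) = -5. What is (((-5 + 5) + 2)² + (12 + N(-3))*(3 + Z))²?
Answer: 1521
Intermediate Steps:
Z = 2 (Z = 1*2 = 2)
(((-5 + 5) + 2)² + (12 + N(-3))*(3 + Z))² = (((-5 + 5) + 2)² + (12 - 5)*(3 + 2))² = ((0 + 2)² + 7*5)² = (2² + 35)² = (4 + 35)² = 39² = 1521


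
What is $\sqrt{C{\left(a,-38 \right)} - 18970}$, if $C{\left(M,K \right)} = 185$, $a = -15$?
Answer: $17 i \sqrt{65} \approx 137.06 i$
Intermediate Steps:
$\sqrt{C{\left(a,-38 \right)} - 18970} = \sqrt{185 - 18970} = \sqrt{-18785} = 17 i \sqrt{65}$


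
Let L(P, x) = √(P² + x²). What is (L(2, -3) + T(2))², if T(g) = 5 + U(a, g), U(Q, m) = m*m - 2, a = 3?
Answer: (7 + √13)² ≈ 112.48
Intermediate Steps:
U(Q, m) = -2 + m² (U(Q, m) = m² - 2 = -2 + m²)
T(g) = 3 + g² (T(g) = 5 + (-2 + g²) = 3 + g²)
(L(2, -3) + T(2))² = (√(2² + (-3)²) + (3 + 2²))² = (√(4 + 9) + (3 + 4))² = (√13 + 7)² = (7 + √13)²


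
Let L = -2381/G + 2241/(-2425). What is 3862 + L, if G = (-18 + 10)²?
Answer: 593465051/155200 ≈ 3823.9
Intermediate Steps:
G = 64 (G = (-8)² = 64)
L = -5917349/155200 (L = -2381/64 + 2241/(-2425) = -2381*1/64 + 2241*(-1/2425) = -2381/64 - 2241/2425 = -5917349/155200 ≈ -38.127)
3862 + L = 3862 - 5917349/155200 = 593465051/155200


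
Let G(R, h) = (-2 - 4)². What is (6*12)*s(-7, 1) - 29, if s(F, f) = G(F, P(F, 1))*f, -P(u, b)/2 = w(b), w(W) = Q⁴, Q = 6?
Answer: 2563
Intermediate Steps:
w(W) = 1296 (w(W) = 6⁴ = 1296)
P(u, b) = -2592 (P(u, b) = -2*1296 = -2592)
G(R, h) = 36 (G(R, h) = (-6)² = 36)
s(F, f) = 36*f
(6*12)*s(-7, 1) - 29 = (6*12)*(36*1) - 29 = 72*36 - 29 = 2592 - 29 = 2563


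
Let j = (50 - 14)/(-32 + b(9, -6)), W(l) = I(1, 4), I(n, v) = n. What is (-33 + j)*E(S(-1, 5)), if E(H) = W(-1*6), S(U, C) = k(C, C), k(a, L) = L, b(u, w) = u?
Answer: -795/23 ≈ -34.565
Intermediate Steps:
S(U, C) = C
W(l) = 1
E(H) = 1
j = -36/23 (j = (50 - 14)/(-32 + 9) = 36/(-23) = 36*(-1/23) = -36/23 ≈ -1.5652)
(-33 + j)*E(S(-1, 5)) = (-33 - 36/23)*1 = -795/23*1 = -795/23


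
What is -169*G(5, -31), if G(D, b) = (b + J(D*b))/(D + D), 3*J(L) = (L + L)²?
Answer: -16225183/30 ≈ -5.4084e+5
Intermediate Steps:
J(L) = 4*L²/3 (J(L) = (L + L)²/3 = (2*L)²/3 = (4*L²)/3 = 4*L²/3)
G(D, b) = (b + 4*D²*b²/3)/(2*D) (G(D, b) = (b + 4*(D*b)²/3)/(D + D) = (b + 4*(D²*b²)/3)/((2*D)) = (b + 4*D²*b²/3)*(1/(2*D)) = (b + 4*D²*b²/3)/(2*D))
-169*G(5, -31) = -169*(-31)*(3 + 4*(-31)*5²)/(6*5) = -169*(-31)*(3 + 4*(-31)*25)/(6*5) = -169*(-31)*(3 - 3100)/(6*5) = -169*(-31)*(-3097)/(6*5) = -169*96007/30 = -16225183/30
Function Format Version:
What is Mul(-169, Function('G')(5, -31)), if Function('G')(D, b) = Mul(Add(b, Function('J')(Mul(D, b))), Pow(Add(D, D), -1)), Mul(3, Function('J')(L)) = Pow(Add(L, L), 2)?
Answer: Rational(-16225183, 30) ≈ -5.4084e+5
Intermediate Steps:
Function('J')(L) = Mul(Rational(4, 3), Pow(L, 2)) (Function('J')(L) = Mul(Rational(1, 3), Pow(Add(L, L), 2)) = Mul(Rational(1, 3), Pow(Mul(2, L), 2)) = Mul(Rational(1, 3), Mul(4, Pow(L, 2))) = Mul(Rational(4, 3), Pow(L, 2)))
Function('G')(D, b) = Mul(Rational(1, 2), Pow(D, -1), Add(b, Mul(Rational(4, 3), Pow(D, 2), Pow(b, 2)))) (Function('G')(D, b) = Mul(Add(b, Mul(Rational(4, 3), Pow(Mul(D, b), 2))), Pow(Add(D, D), -1)) = Mul(Add(b, Mul(Rational(4, 3), Mul(Pow(D, 2), Pow(b, 2)))), Pow(Mul(2, D), -1)) = Mul(Add(b, Mul(Rational(4, 3), Pow(D, 2), Pow(b, 2))), Mul(Rational(1, 2), Pow(D, -1))) = Mul(Rational(1, 2), Pow(D, -1), Add(b, Mul(Rational(4, 3), Pow(D, 2), Pow(b, 2)))))
Mul(-169, Function('G')(5, -31)) = Mul(-169, Mul(Rational(1, 6), -31, Pow(5, -1), Add(3, Mul(4, -31, Pow(5, 2))))) = Mul(-169, Mul(Rational(1, 6), -31, Rational(1, 5), Add(3, Mul(4, -31, 25)))) = Mul(-169, Mul(Rational(1, 6), -31, Rational(1, 5), Add(3, -3100))) = Mul(-169, Mul(Rational(1, 6), -31, Rational(1, 5), -3097)) = Mul(-169, Rational(96007, 30)) = Rational(-16225183, 30)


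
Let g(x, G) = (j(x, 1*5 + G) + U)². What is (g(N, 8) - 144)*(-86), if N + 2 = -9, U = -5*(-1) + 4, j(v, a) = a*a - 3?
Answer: -2621366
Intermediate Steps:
j(v, a) = -3 + a² (j(v, a) = a² - 3 = -3 + a²)
U = 9 (U = 5 + 4 = 9)
N = -11 (N = -2 - 9 = -11)
g(x, G) = (6 + (5 + G)²)² (g(x, G) = ((-3 + (1*5 + G)²) + 9)² = ((-3 + (5 + G)²) + 9)² = (6 + (5 + G)²)²)
(g(N, 8) - 144)*(-86) = ((6 + (5 + 8)²)² - 144)*(-86) = ((6 + 13²)² - 144)*(-86) = ((6 + 169)² - 144)*(-86) = (175² - 144)*(-86) = (30625 - 144)*(-86) = 30481*(-86) = -2621366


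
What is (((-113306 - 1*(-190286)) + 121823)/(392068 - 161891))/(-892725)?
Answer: -198803/205484762325 ≈ -9.6748e-7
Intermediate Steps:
(((-113306 - 1*(-190286)) + 121823)/(392068 - 161891))/(-892725) = (((-113306 + 190286) + 121823)/230177)*(-1/892725) = ((76980 + 121823)*(1/230177))*(-1/892725) = (198803*(1/230177))*(-1/892725) = (198803/230177)*(-1/892725) = -198803/205484762325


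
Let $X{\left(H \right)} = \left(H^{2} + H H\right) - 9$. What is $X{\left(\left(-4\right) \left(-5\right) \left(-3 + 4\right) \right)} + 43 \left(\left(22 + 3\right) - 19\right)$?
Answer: $1049$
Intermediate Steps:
$X{\left(H \right)} = -9 + 2 H^{2}$ ($X{\left(H \right)} = \left(H^{2} + H^{2}\right) - 9 = 2 H^{2} - 9 = -9 + 2 H^{2}$)
$X{\left(\left(-4\right) \left(-5\right) \left(-3 + 4\right) \right)} + 43 \left(\left(22 + 3\right) - 19\right) = \left(-9 + 2 \left(\left(-4\right) \left(-5\right) \left(-3 + 4\right)\right)^{2}\right) + 43 \left(\left(22 + 3\right) - 19\right) = \left(-9 + 2 \left(20 \cdot 1\right)^{2}\right) + 43 \left(25 - 19\right) = \left(-9 + 2 \cdot 20^{2}\right) + 43 \cdot 6 = \left(-9 + 2 \cdot 400\right) + 258 = \left(-9 + 800\right) + 258 = 791 + 258 = 1049$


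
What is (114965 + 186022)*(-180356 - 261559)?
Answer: -133010670105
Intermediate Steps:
(114965 + 186022)*(-180356 - 261559) = 300987*(-441915) = -133010670105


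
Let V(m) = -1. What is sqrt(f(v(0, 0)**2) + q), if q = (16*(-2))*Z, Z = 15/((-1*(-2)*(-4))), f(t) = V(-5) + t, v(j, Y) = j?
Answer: sqrt(59) ≈ 7.6811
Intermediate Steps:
f(t) = -1 + t
Z = -15/8 (Z = 15/((2*(-4))) = 15/(-8) = 15*(-1/8) = -15/8 ≈ -1.8750)
q = 60 (q = (16*(-2))*(-15/8) = -32*(-15/8) = 60)
sqrt(f(v(0, 0)**2) + q) = sqrt((-1 + 0**2) + 60) = sqrt((-1 + 0) + 60) = sqrt(-1 + 60) = sqrt(59)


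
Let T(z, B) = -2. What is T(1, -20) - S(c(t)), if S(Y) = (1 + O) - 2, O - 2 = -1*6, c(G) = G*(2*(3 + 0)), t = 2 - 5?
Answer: 3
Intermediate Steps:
t = -3
c(G) = 6*G (c(G) = G*(2*3) = G*6 = 6*G)
O = -4 (O = 2 - 1*6 = 2 - 6 = -4)
S(Y) = -5 (S(Y) = (1 - 4) - 2 = -3 - 2 = -5)
T(1, -20) - S(c(t)) = -2 - 1*(-5) = -2 + 5 = 3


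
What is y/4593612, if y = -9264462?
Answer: -1544077/765602 ≈ -2.0168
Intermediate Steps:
y/4593612 = -9264462/4593612 = -9264462*1/4593612 = -1544077/765602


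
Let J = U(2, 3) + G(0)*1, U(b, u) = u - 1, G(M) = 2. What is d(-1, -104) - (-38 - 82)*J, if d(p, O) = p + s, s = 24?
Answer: 503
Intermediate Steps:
U(b, u) = -1 + u
J = 4 (J = (-1 + 3) + 2*1 = 2 + 2 = 4)
d(p, O) = 24 + p (d(p, O) = p + 24 = 24 + p)
d(-1, -104) - (-38 - 82)*J = (24 - 1) - (-38 - 82)*4 = 23 - (-120)*4 = 23 - 1*(-480) = 23 + 480 = 503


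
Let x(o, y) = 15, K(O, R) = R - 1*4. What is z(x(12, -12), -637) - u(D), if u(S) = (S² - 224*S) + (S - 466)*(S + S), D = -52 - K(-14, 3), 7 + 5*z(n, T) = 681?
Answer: -333121/5 ≈ -66624.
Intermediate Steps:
K(O, R) = -4 + R (K(O, R) = R - 4 = -4 + R)
z(n, T) = 674/5 (z(n, T) = -7/5 + (⅕)*681 = -7/5 + 681/5 = 674/5)
D = -51 (D = -52 - (-4 + 3) = -52 - 1*(-1) = -52 + 1 = -51)
u(S) = S² - 224*S + 2*S*(-466 + S) (u(S) = (S² - 224*S) + (-466 + S)*(2*S) = (S² - 224*S) + 2*S*(-466 + S) = S² - 224*S + 2*S*(-466 + S))
z(x(12, -12), -637) - u(D) = 674/5 - (-51)*(-1156 + 3*(-51)) = 674/5 - (-51)*(-1156 - 153) = 674/5 - (-51)*(-1309) = 674/5 - 1*66759 = 674/5 - 66759 = -333121/5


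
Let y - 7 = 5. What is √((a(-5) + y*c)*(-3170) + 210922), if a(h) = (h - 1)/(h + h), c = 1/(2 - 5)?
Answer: 10*√2217 ≈ 470.85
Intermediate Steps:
y = 12 (y = 7 + 5 = 12)
c = -⅓ (c = 1/(-3) = -⅓ ≈ -0.33333)
a(h) = (-1 + h)/(2*h) (a(h) = (-1 + h)/((2*h)) = (-1 + h)*(1/(2*h)) = (-1 + h)/(2*h))
√((a(-5) + y*c)*(-3170) + 210922) = √(((½)*(-1 - 5)/(-5) + 12*(-⅓))*(-3170) + 210922) = √(((½)*(-⅕)*(-6) - 4)*(-3170) + 210922) = √((⅗ - 4)*(-3170) + 210922) = √(-17/5*(-3170) + 210922) = √(10778 + 210922) = √221700 = 10*√2217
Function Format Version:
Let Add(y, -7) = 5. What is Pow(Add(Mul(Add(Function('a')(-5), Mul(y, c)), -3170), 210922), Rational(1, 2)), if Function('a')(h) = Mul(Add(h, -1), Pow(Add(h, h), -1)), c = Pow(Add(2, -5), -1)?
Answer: Mul(10, Pow(2217, Rational(1, 2))) ≈ 470.85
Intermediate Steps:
y = 12 (y = Add(7, 5) = 12)
c = Rational(-1, 3) (c = Pow(-3, -1) = Rational(-1, 3) ≈ -0.33333)
Function('a')(h) = Mul(Rational(1, 2), Pow(h, -1), Add(-1, h)) (Function('a')(h) = Mul(Add(-1, h), Pow(Mul(2, h), -1)) = Mul(Add(-1, h), Mul(Rational(1, 2), Pow(h, -1))) = Mul(Rational(1, 2), Pow(h, -1), Add(-1, h)))
Pow(Add(Mul(Add(Function('a')(-5), Mul(y, c)), -3170), 210922), Rational(1, 2)) = Pow(Add(Mul(Add(Mul(Rational(1, 2), Pow(-5, -1), Add(-1, -5)), Mul(12, Rational(-1, 3))), -3170), 210922), Rational(1, 2)) = Pow(Add(Mul(Add(Mul(Rational(1, 2), Rational(-1, 5), -6), -4), -3170), 210922), Rational(1, 2)) = Pow(Add(Mul(Add(Rational(3, 5), -4), -3170), 210922), Rational(1, 2)) = Pow(Add(Mul(Rational(-17, 5), -3170), 210922), Rational(1, 2)) = Pow(Add(10778, 210922), Rational(1, 2)) = Pow(221700, Rational(1, 2)) = Mul(10, Pow(2217, Rational(1, 2)))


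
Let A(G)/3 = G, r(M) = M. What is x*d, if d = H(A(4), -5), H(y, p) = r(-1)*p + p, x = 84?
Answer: 0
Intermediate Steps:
A(G) = 3*G
H(y, p) = 0 (H(y, p) = -p + p = 0)
d = 0
x*d = 84*0 = 0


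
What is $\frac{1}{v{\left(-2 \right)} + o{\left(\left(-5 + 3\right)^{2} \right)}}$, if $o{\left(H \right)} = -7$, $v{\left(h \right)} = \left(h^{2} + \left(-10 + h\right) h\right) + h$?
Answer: $\frac{1}{19} \approx 0.052632$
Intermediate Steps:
$v{\left(h \right)} = h + h^{2} + h \left(-10 + h\right)$ ($v{\left(h \right)} = \left(h^{2} + h \left(-10 + h\right)\right) + h = h + h^{2} + h \left(-10 + h\right)$)
$\frac{1}{v{\left(-2 \right)} + o{\left(\left(-5 + 3\right)^{2} \right)}} = \frac{1}{- 2 \left(-9 + 2 \left(-2\right)\right) - 7} = \frac{1}{- 2 \left(-9 - 4\right) - 7} = \frac{1}{\left(-2\right) \left(-13\right) - 7} = \frac{1}{26 - 7} = \frac{1}{19}$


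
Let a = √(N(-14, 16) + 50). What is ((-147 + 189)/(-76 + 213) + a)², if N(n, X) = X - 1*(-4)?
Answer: 1315594/18769 + 84*√70/137 ≈ 75.224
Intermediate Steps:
N(n, X) = 4 + X (N(n, X) = X + 4 = 4 + X)
a = √70 (a = √((4 + 16) + 50) = √(20 + 50) = √70 ≈ 8.3666)
((-147 + 189)/(-76 + 213) + a)² = ((-147 + 189)/(-76 + 213) + √70)² = (42/137 + √70)²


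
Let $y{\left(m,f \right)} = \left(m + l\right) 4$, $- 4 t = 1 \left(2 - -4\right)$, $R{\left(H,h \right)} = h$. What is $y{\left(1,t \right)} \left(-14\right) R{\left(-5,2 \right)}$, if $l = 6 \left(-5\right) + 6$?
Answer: $2576$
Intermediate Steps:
$l = -24$ ($l = -30 + 6 = -24$)
$t = - \frac{3}{2}$ ($t = - \frac{1 \left(2 - -4\right)}{4} = - \frac{1 \left(2 + 4\right)}{4} = - \frac{1 \cdot 6}{4} = \left(- \frac{1}{4}\right) 6 = - \frac{3}{2} \approx -1.5$)
$y{\left(m,f \right)} = -96 + 4 m$ ($y{\left(m,f \right)} = \left(m - 24\right) 4 = \left(-24 + m\right) 4 = -96 + 4 m$)
$y{\left(1,t \right)} \left(-14\right) R{\left(-5,2 \right)} = \left(-96 + 4 \cdot 1\right) \left(-14\right) 2 = \left(-96 + 4\right) \left(-14\right) 2 = \left(-92\right) \left(-14\right) 2 = 1288 \cdot 2 = 2576$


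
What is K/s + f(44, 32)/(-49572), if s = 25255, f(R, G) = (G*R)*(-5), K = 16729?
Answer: 251771297/312985215 ≈ 0.80442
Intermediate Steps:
f(R, G) = -5*G*R
K/s + f(44, 32)/(-49572) = 16729/25255 - 5*32*44/(-49572) = 16729*(1/25255) - 7040*(-1/49572) = 16729/25255 + 1760/12393 = 251771297/312985215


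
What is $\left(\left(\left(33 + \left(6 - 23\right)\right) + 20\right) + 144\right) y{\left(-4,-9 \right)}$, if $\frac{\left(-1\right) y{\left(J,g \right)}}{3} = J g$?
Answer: $-19440$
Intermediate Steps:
$y{\left(J,g \right)} = - 3 J g$
$\left(\left(\left(33 + \left(6 - 23\right)\right) + 20\right) + 144\right) y{\left(-4,-9 \right)} = \left(\left(\left(33 + \left(6 - 23\right)\right) + 20\right) + 144\right) \left(\left(-3\right) \left(-4\right) \left(-9\right)\right) = \left(\left(\left(33 + \left(6 - 23\right)\right) + 20\right) + 144\right) \left(-108\right) = \left(\left(\left(33 - 17\right) + 20\right) + 144\right) \left(-108\right) = \left(\left(16 + 20\right) + 144\right) \left(-108\right) = \left(36 + 144\right) \left(-108\right) = 180 \left(-108\right) = -19440$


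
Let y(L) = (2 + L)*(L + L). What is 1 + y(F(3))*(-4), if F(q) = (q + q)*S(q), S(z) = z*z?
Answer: -24191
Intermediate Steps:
S(z) = z²
F(q) = 2*q³ (F(q) = (q + q)*q² = (2*q)*q² = 2*q³)
y(L) = 2*L*(2 + L) (y(L) = (2 + L)*(2*L) = 2*L*(2 + L))
1 + y(F(3))*(-4) = 1 + (2*(2*3³)*(2 + 2*3³))*(-4) = 1 + (2*(2*27)*(2 + 2*27))*(-4) = 1 + (2*54*(2 + 54))*(-4) = 1 + (2*54*56)*(-4) = 1 + 6048*(-4) = 1 - 24192 = -24191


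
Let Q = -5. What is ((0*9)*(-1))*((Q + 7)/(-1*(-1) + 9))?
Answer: 0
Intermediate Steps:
((0*9)*(-1))*((Q + 7)/(-1*(-1) + 9)) = ((0*9)*(-1))*((-5 + 7)/(-1*(-1) + 9)) = (0*(-1))*(2/(1 + 9)) = 0*(2/10) = 0*(2*(⅒)) = 0*(⅕) = 0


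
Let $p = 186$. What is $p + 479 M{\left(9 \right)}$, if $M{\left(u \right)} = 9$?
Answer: $4497$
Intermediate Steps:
$p + 479 M{\left(9 \right)} = 186 + 479 \cdot 9 = 186 + 4311 = 4497$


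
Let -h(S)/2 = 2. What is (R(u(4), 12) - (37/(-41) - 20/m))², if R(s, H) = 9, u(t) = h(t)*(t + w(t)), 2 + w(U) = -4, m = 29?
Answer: 158608836/1413721 ≈ 112.19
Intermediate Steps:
w(U) = -6 (w(U) = -2 - 4 = -6)
h(S) = -4 (h(S) = -2*2 = -4)
u(t) = 24 - 4*t (u(t) = -4*(t - 6) = -4*(-6 + t) = 24 - 4*t)
(R(u(4), 12) - (37/(-41) - 20/m))² = (9 - (37/(-41) - 20/29))² = (9 - (37*(-1/41) - 20*1/29))² = (9 - (-37/41 - 20/29))² = (9 - 1*(-1893/1189))² = (9 + 1893/1189)² = (12594/1189)² = 158608836/1413721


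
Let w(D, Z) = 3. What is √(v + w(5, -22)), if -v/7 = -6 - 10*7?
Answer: √535 ≈ 23.130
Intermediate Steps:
v = 532 (v = -7*(-6 - 10*7) = -7*(-6 - 70) = -7*(-76) = 532)
√(v + w(5, -22)) = √(532 + 3) = √535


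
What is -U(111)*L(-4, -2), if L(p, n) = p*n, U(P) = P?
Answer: -888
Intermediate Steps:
L(p, n) = n*p
-U(111)*L(-4, -2) = -111*(-2*(-4)) = -111*8 = -1*888 = -888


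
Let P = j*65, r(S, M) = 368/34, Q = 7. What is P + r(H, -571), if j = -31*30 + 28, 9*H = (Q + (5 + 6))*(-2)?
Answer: -996526/17 ≈ -58619.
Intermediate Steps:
H = -4 (H = ((7 + (5 + 6))*(-2))/9 = ((7 + 11)*(-2))/9 = (18*(-2))/9 = (⅑)*(-36) = -4)
j = -902 (j = -930 + 28 = -902)
r(S, M) = 184/17 (r(S, M) = 368*(1/34) = 184/17)
P = -58630 (P = -902*65 = -58630)
P + r(H, -571) = -58630 + 184/17 = -996526/17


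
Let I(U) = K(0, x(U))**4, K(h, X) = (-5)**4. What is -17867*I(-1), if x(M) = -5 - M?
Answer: -2726287841796875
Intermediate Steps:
K(h, X) = 625
I(U) = 152587890625 (I(U) = 625**4 = 152587890625)
-17867*I(-1) = -17867*152587890625 = -2726287841796875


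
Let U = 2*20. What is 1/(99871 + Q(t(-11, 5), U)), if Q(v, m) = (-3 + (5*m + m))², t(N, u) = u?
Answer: 1/156040 ≈ 6.4086e-6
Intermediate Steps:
U = 40
Q(v, m) = (-3 + 6*m)²
1/(99871 + Q(t(-11, 5), U)) = 1/(99871 + 9*(-1 + 2*40)²) = 1/(99871 + 9*(-1 + 80)²) = 1/(99871 + 9*79²) = 1/(99871 + 9*6241) = 1/(99871 + 56169) = 1/156040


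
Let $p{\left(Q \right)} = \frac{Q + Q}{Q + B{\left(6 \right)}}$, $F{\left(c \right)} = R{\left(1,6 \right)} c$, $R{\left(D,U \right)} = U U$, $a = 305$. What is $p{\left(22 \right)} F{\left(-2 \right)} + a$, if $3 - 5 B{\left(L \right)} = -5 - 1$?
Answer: $\frac{20455}{119} \approx 171.89$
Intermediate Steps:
$R{\left(D,U \right)} = U^{2}$
$F{\left(c \right)} = 36 c$ ($F{\left(c \right)} = 6^{2} c = 36 c$)
$B{\left(L \right)} = \frac{9}{5}$ ($B{\left(L \right)} = \frac{3}{5} - \frac{-5 - 1}{5} = \frac{3}{5} - - \frac{6}{5} = \frac{3}{5} + \frac{6}{5} = \frac{9}{5}$)
$p{\left(Q \right)} = \frac{2 Q}{\frac{9}{5} + Q}$ ($p{\left(Q \right)} = \frac{Q + Q}{Q + \frac{9}{5}} = \frac{2 Q}{\frac{9}{5} + Q}$)
$p{\left(22 \right)} F{\left(-2 \right)} + a = 10 \cdot 22 \frac{1}{9 + 5 \cdot 22} \cdot 36 \left(-2\right) + 305 = 10 \cdot 22 \frac{1}{9 + 110} \left(-72\right) + 305 = 10 \cdot 22 \cdot \frac{1}{119} \left(-72\right) + 305 = \frac{220}{119} \left(-72\right) + 305 = - \frac{15840}{119} + 305 = \frac{20455}{119}$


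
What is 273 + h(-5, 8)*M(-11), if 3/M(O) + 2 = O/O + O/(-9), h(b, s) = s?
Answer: 381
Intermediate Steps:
M(O) = 3/(-1 - O/9) (M(O) = 3/(-2 + (O/O + O/(-9))) = 3/(-2 + (1 + O*(-⅑))) = 3/(-2 + (1 - O/9)) = 3/(-1 - O/9))
273 + h(-5, 8)*M(-11) = 273 + 8*(-27/(9 - 11)) = 273 + 8*(-27/(-2)) = 273 + 8*(-27*(-½)) = 273 + 8*(27/2) = 273 + 108 = 381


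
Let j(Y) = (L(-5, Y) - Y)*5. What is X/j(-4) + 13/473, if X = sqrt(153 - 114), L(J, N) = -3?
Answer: 13/473 + sqrt(39)/5 ≈ 1.2765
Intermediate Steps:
j(Y) = -15 - 5*Y (j(Y) = (-3 - Y)*5 = -15 - 5*Y)
X = sqrt(39) ≈ 6.2450
X/j(-4) + 13/473 = sqrt(39)/(-15 - 5*(-4)) + 13/473 = sqrt(39)/(-15 + 20) + 13*(1/473) = sqrt(39)/5 + 13/473 = 13/473 + sqrt(39)/5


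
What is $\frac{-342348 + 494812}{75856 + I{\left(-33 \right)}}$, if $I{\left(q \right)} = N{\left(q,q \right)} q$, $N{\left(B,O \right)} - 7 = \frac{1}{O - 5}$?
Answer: $\frac{5793632}{2873783} \approx 2.016$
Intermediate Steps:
$N{\left(B,O \right)} = 7 + \frac{1}{-5 + O}$ ($N{\left(B,O \right)} = 7 + \frac{1}{O - 5} = 7 + \frac{1}{-5 + O}$)
$I{\left(q \right)} = \frac{q \left(-34 + 7 q\right)}{-5 + q}$ ($I{\left(q \right)} = \frac{-34 + 7 q}{-5 + q} q = \frac{q \left(-34 + 7 q\right)}{-5 + q}$)
$\frac{-342348 + 494812}{75856 + I{\left(-33 \right)}} = \frac{-342348 + 494812}{75856 - \frac{33 \left(-34 + 7 \left(-33\right)\right)}{-5 - 33}} = \frac{152464}{75856 - \frac{33 \left(-34 - 231\right)}{-38}} = \frac{152464}{75856 - \left(- \frac{33}{38}\right) \left(-265\right)} = \frac{152464}{75856 - \frac{8745}{38}} = \frac{152464}{\frac{2873783}{38}} = 152464 \cdot \frac{38}{2873783} = \frac{5793632}{2873783}$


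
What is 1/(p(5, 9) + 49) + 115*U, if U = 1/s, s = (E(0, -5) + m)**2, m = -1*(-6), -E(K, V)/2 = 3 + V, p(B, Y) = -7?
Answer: 493/420 ≈ 1.1738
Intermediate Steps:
E(K, V) = -6 - 2*V (E(K, V) = -2*(3 + V) = -6 - 2*V)
m = 6
s = 100 (s = ((-6 - 2*(-5)) + 6)**2 = ((-6 + 10) + 6)**2 = (4 + 6)**2 = 10**2 = 100)
U = 1/100 ≈ 0.010000
1/(p(5, 9) + 49) + 115*U = 1/(-7 + 49) + 115*(1/100) = 1/42 + 23/20 = 493/420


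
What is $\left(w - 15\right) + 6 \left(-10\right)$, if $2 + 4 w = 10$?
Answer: $-73$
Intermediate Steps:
$w = 2$ ($w = - \frac{1}{2} + \frac{1}{4} \cdot 10 = - \frac{1}{2} + \frac{5}{2} = 2$)
$\left(w - 15\right) + 6 \left(-10\right) = \left(2 - 15\right) + 6 \left(-10\right) = -13 - 60 = -73$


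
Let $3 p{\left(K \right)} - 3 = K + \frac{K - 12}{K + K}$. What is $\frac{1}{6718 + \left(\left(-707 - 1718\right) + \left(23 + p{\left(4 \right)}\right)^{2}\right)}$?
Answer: $\frac{1}{4918} \approx 0.00020333$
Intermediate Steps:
$p{\left(K \right)} = 1 + \frac{K}{3} + \frac{-12 + K}{6 K}$ ($p{\left(K \right)} = 1 + \frac{K + \frac{K - 12}{K + K}}{3} = 1 + \frac{K + \frac{K - 12}{2 K}}{3} = 1 + \frac{K + \left(-12 + K\right) \frac{1}{2 K}}{3} = 1 + \frac{K + \frac{-12 + K}{2 K}}{3} = 1 + \left(\frac{K}{3} + \frac{-12 + K}{6 K}\right) = 1 + \frac{K}{3} + \frac{-12 + K}{6 K}$)
$\frac{1}{6718 + \left(\left(-707 - 1718\right) + \left(23 + p{\left(4 \right)}\right)^{2}\right)} = \frac{1}{6718 + \left(\left(-707 - 1718\right) + \left(23 + \left(\frac{7}{6} - \frac{2}{4} + \frac{1}{3} \cdot 4\right)\right)^{2}\right)} = \frac{1}{6718 + \left(\left(-707 - 1718\right) + \left(23 + \left(\frac{7}{6} - \frac{1}{2} + \frac{4}{3}\right)\right)^{2}\right)} = \frac{1}{6718 - \left(2425 - \left(23 + \left(\frac{7}{6} - \frac{1}{2} + \frac{4}{3}\right)\right)^{2}\right)} = \frac{1}{6718 - \left(2425 - \left(23 + 2\right)^{2}\right)} = \frac{1}{6718 - \left(2425 - 25^{2}\right)} = \frac{1}{6718 + \left(-2425 + 625\right)} = \frac{1}{6718 - 1800} = \frac{1}{4918}$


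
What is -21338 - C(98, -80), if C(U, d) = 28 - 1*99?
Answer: -21267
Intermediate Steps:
C(U, d) = -71 (C(U, d) = 28 - 99 = -71)
-21338 - C(98, -80) = -21338 - 1*(-71) = -21338 + 71 = -21267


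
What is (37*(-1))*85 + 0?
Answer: -3145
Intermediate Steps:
(37*(-1))*85 + 0 = -37*85 + 0 = -3145 + 0 = -3145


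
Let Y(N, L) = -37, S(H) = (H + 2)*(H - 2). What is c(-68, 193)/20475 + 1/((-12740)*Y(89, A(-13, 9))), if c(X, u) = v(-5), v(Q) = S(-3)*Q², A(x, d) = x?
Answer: 1993/326340 ≈ 0.0061071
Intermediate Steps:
S(H) = (-2 + H)*(2 + H) (S(H) = (2 + H)*(-2 + H) = (-2 + H)*(2 + H))
v(Q) = 5*Q² (v(Q) = (-4 + (-3)²)*Q² = (-4 + 9)*Q² = 5*Q²)
c(X, u) = 125 (c(X, u) = 5*(-5)² = 5*25 = 125)
c(-68, 193)/20475 + 1/((-12740)*Y(89, A(-13, 9))) = 125/20475 + 1/(-12740*(-37)) = 125*(1/20475) - 1/12740*(-1/37) = 5/819 + 1/471380 = 1993/326340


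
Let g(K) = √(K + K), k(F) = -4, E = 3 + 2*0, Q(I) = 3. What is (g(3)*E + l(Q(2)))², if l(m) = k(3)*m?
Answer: 198 - 72*√6 ≈ 21.637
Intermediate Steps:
E = 3 (E = 3 + 0 = 3)
l(m) = -4*m
g(K) = √2*√K (g(K) = √(2*K) = √2*√K)
(g(3)*E + l(Q(2)))² = ((√2*√3)*3 - 4*3)² = (√6*3 - 12)² = (3*√6 - 12)² = (-12 + 3*√6)²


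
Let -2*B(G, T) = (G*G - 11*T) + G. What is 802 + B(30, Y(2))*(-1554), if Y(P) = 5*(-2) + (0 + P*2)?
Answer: 774694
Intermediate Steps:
Y(P) = -10 + 2*P (Y(P) = -10 + (0 + 2*P) = -10 + 2*P)
B(G, T) = -G/2 - G²/2 + 11*T/2 (B(G, T) = -((G*G - 11*T) + G)/2 = -((G² - 11*T) + G)/2 = -(G + G² - 11*T)/2 = -G/2 - G²/2 + 11*T/2)
802 + B(30, Y(2))*(-1554) = 802 + (-½*30 - ½*30² + 11*(-10 + 2*2)/2)*(-1554) = 802 + (-15 - ½*900 + 11*(-10 + 4)/2)*(-1554) = 802 + (-15 - 450 + (11/2)*(-6))*(-1554) = 802 + (-15 - 450 - 33)*(-1554) = 802 - 498*(-1554) = 802 + 773892 = 774694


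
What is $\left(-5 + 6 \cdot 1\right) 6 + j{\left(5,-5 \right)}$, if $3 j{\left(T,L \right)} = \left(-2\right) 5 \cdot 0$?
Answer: $6$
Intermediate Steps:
$j{\left(T,L \right)} = 0$ ($j{\left(T,L \right)} = \frac{\left(-2\right) 5 \cdot 0}{3} = \frac{\left(-10\right) 0}{3} = \frac{1}{3} \cdot 0 = 0$)
$\left(-5 + 6 \cdot 1\right) 6 + j{\left(5,-5 \right)} = \left(-5 + 6 \cdot 1\right) 6 + 0 = \left(-5 + 6\right) 6 + 0 = 1 \cdot 6 + 0 = 6 + 0 = 6$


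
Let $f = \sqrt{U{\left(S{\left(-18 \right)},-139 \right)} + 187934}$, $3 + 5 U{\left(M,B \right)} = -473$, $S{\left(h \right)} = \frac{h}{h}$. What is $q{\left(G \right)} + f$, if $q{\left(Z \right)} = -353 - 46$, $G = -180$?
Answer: $-399 + \frac{\sqrt{4695970}}{5} \approx 34.404$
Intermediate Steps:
$S{\left(h \right)} = 1$
$U{\left(M,B \right)} = - \frac{476}{5}$ ($U{\left(M,B \right)} = - \frac{3}{5} + \frac{1}{5} \left(-473\right) = - \frac{3}{5} - \frac{473}{5} = - \frac{476}{5}$)
$f = \frac{\sqrt{4695970}}{5}$ ($f = \sqrt{- \frac{476}{5} + 187934} = \sqrt{\frac{939194}{5}} = \frac{\sqrt{4695970}}{5} \approx 433.4$)
$q{\left(Z \right)} = -399$ ($q{\left(Z \right)} = -353 - 46 = -399$)
$q{\left(G \right)} + f = -399 + \frac{\sqrt{4695970}}{5}$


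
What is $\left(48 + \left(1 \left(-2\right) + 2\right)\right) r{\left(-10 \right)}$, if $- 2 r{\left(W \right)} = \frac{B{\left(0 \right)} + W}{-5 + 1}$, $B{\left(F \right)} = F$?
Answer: $-60$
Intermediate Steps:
$r{\left(W \right)} = \frac{W}{8}$ ($r{\left(W \right)} = - \frac{\left(0 + W\right) \frac{1}{-5 + 1}}{2} = - \frac{W \frac{1}{-4}}{2} = - \frac{W \left(- \frac{1}{4}\right)}{2} = - \frac{\left(- \frac{1}{4}\right) W}{2} = \frac{W}{8}$)
$\left(48 + \left(1 \left(-2\right) + 2\right)\right) r{\left(-10 \right)} = \left(48 + \left(1 \left(-2\right) + 2\right)\right) \frac{1}{8} \left(-10\right) = \left(48 + \left(-2 + 2\right)\right) \left(- \frac{5}{4}\right) = \left(48 + 0\right) \left(- \frac{5}{4}\right) = 48 \left(- \frac{5}{4}\right) = -60$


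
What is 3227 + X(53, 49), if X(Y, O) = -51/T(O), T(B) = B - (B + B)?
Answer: 158174/49 ≈ 3228.0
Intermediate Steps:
T(B) = -B (T(B) = B - 2*B = -B)
X(Y, O) = 51/O (X(Y, O) = -51*(-1/O) = -(-51)/O = 51/O)
3227 + X(53, 49) = 3227 + 51/49 = 158174/49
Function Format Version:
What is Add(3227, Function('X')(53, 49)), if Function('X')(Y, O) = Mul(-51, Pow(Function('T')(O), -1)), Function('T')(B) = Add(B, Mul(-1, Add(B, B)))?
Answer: Rational(158174, 49) ≈ 3228.0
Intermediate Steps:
Function('T')(B) = Mul(-1, B) (Function('T')(B) = Add(B, Mul(-1, Mul(2, B))) = Add(B, Mul(-2, B)) = Mul(-1, B))
Function('X')(Y, O) = Mul(51, Pow(O, -1)) (Function('X')(Y, O) = Mul(-51, Pow(Mul(-1, O), -1)) = Mul(-51, Mul(-1, Pow(O, -1))) = Mul(51, Pow(O, -1)))
Add(3227, Function('X')(53, 49)) = Add(3227, Mul(51, Pow(49, -1))) = Add(3227, Mul(51, Rational(1, 49))) = Add(3227, Rational(51, 49)) = Rational(158174, 49)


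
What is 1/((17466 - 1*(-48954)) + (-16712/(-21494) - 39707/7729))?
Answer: 1407857/93503723845 ≈ 1.5057e-5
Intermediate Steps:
1/((17466 - 1*(-48954)) + (-16712/(-21494) - 39707/7729)) = 1/((17466 + 48954) + (-16712*(-1/21494) - 39707*1/7729)) = 1/(66420 + (8356/10747 - 673/131)) = 1/(66420 - 6138095/1407857) = 1/(93503723845/1407857) = 1407857/93503723845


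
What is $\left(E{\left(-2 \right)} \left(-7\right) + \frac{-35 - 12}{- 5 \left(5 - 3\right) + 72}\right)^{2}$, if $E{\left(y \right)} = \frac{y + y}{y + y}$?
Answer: $\frac{231361}{3844} \approx 60.188$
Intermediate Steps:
$E{\left(y \right)} = 1$ ($E{\left(y \right)} = \frac{2 y}{2 y} = 2 y \frac{1}{2 y} = 1$)
$\left(E{\left(-2 \right)} \left(-7\right) + \frac{-35 - 12}{- 5 \left(5 - 3\right) + 72}\right)^{2} = \left(1 \left(-7\right) + \frac{-35 - 12}{- 5 \left(5 - 3\right) + 72}\right)^{2} = \left(-7 - \frac{47}{\left(-5\right) 2 + 72}\right)^{2} = \left(-7 - \frac{47}{-10 + 72}\right)^{2} = \left(-7 - \frac{47}{62}\right)^{2} = \left(- \frac{481}{62}\right)^{2} = \frac{231361}{3844}$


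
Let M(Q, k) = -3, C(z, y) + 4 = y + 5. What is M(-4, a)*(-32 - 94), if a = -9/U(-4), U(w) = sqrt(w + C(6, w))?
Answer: 378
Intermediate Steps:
C(z, y) = 1 + y (C(z, y) = -4 + (y + 5) = -4 + (5 + y) = 1 + y)
U(w) = sqrt(1 + 2*w) (U(w) = sqrt(w + (1 + w)) = sqrt(1 + 2*w))
a = 9*I*sqrt(7)/7 (a = -9/sqrt(1 + 2*(-4)) = -9/sqrt(1 - 8) = -9*(-I*sqrt(7)/7) = -(-9)*I*sqrt(7)/7 = 9*I*sqrt(7)/7 ≈ 3.4017*I)
M(-4, a)*(-32 - 94) = -3*(-32 - 94) = -3*(-126) = 378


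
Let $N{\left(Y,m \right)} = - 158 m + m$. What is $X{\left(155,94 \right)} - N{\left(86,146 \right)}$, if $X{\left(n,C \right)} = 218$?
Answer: $23140$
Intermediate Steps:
$N{\left(Y,m \right)} = - 157 m$
$X{\left(155,94 \right)} - N{\left(86,146 \right)} = 218 - \left(-157\right) 146 = 218 - -22922 = 218 + 22922 = 23140$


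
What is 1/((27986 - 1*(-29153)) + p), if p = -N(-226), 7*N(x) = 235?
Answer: 7/399738 ≈ 1.7511e-5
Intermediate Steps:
N(x) = 235/7 (N(x) = (⅐)*235 = 235/7)
p = -235/7 (p = -1*235/7 = -235/7 ≈ -33.571)
1/((27986 - 1*(-29153)) + p) = 1/((27986 - 1*(-29153)) - 235/7) = 1/((27986 + 29153) - 235/7) = 1/(57139 - 235/7) = 1/(399738/7) = 7/399738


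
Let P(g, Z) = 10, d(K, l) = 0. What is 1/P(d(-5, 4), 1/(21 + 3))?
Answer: 1/10 ≈ 0.10000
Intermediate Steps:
1/P(d(-5, 4), 1/(21 + 3)) = 1/10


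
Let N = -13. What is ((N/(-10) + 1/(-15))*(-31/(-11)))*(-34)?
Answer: -19499/165 ≈ -118.18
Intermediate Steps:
((N/(-10) + 1/(-15))*(-31/(-11)))*(-34) = ((-13/(-10) + 1/(-15))*(-31/(-11)))*(-34) = ((-13*(-⅒) + 1*(-1/15))*(-31*(-1/11)))*(-34) = ((13/10 - 1/15)*(31/11))*(-34) = ((37/30)*(31/11))*(-34) = (1147/330)*(-34) = -19499/165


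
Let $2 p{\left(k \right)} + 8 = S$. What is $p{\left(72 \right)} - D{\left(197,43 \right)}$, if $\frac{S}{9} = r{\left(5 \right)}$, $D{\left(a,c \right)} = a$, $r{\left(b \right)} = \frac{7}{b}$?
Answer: $- \frac{1947}{10} \approx -194.7$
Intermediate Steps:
$S = \frac{63}{5}$ ($S = 9 \cdot \frac{7}{5} = \frac{63}{5} \approx 12.6$)
$p{\left(k \right)} = \frac{23}{10}$ ($p{\left(k \right)} = -4 + \frac{1}{2} \cdot \frac{63}{5} = -4 + \frac{63}{10} = \frac{23}{10}$)
$p{\left(72 \right)} - D{\left(197,43 \right)} = \frac{23}{10} - 197 = - \frac{1947}{10}$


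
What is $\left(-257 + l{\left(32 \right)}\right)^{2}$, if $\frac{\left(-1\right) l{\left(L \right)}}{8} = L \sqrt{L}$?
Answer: $2163201 + 526336 \sqrt{2} \approx 2.9076 \cdot 10^{6}$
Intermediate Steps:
$l{\left(L \right)} = - 8 L^{\frac{3}{2}}$ ($l{\left(L \right)} = - 8 L \sqrt{L} = - 8 L^{\frac{3}{2}}$)
$\left(-257 + l{\left(32 \right)}\right)^{2} = \left(-257 - 8 \cdot 32^{\frac{3}{2}}\right)^{2} = \left(-257 - 8 \cdot 128 \sqrt{2}\right)^{2} = \left(-257 - 1024 \sqrt{2}\right)^{2}$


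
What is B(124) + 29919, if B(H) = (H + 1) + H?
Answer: 30168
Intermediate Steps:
B(H) = 1 + 2*H (B(H) = (1 + H) + H = 1 + 2*H)
B(124) + 29919 = (1 + 2*124) + 29919 = (1 + 248) + 29919 = 249 + 29919 = 30168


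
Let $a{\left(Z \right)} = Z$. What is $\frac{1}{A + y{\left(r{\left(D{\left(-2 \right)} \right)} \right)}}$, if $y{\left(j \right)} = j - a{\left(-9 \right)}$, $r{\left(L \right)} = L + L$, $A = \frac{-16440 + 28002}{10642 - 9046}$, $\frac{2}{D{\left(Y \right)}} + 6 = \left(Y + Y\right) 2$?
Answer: $\frac{266}{4245} \approx 0.062662$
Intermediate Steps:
$D{\left(Y \right)} = \frac{2}{-6 + 4 Y}$ ($D{\left(Y \right)} = \frac{2}{-6 + \left(Y + Y\right) 2} = \frac{2}{-6 + 2 Y 2} = \frac{2}{-6 + 4 Y}$)
$A = \frac{1927}{266}$ ($A = \frac{11562}{1596} = 11562 \cdot \frac{1}{1596} = \frac{1927}{266} \approx 7.2444$)
$r{\left(L \right)} = 2 L$
$y{\left(j \right)} = 9 + j$ ($y{\left(j \right)} = j - -9 = j + 9 = 9 + j$)
$\frac{1}{A + y{\left(r{\left(D{\left(-2 \right)} \right)} \right)}} = \frac{1}{\frac{1927}{266} + \left(9 + \frac{2}{-3 + 2 \left(-2\right)}\right)} = \frac{1}{\frac{1927}{266} + \left(9 + \frac{2}{-3 - 4}\right)} = \frac{1}{\frac{1927}{266} + \left(9 + \frac{2}{-7}\right)} = \frac{1}{\frac{1927}{266} + \left(9 + 2 \left(- \frac{1}{7}\right)\right)} = \frac{1}{\frac{1927}{266} + \left(9 - \frac{2}{7}\right)} = \frac{1}{\frac{1927}{266} + \frac{61}{7}} = \frac{1}{\frac{4245}{266}} = \frac{266}{4245}$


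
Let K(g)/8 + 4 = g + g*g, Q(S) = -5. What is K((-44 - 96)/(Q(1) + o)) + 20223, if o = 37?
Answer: 162473/8 ≈ 20309.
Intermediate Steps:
K(g) = -32 + 8*g + 8*g**2 (K(g) = -32 + 8*(g + g*g) = -32 + 8*(g + g**2) = -32 + (8*g + 8*g**2) = -32 + 8*g + 8*g**2)
K((-44 - 96)/(Q(1) + o)) + 20223 = (-32 + 8*((-44 - 96)/(-5 + 37)) + 8*((-44 - 96)/(-5 + 37))**2) + 20223 = (-32 + 8*(-140/32) + 8*(-140/32)**2) + 20223 = (-32 + 8*(-140*1/32) + 8*(-140*1/32)**2) + 20223 = (-32 + 8*(-35/8) + 8*(-35/8)**2) + 20223 = (-32 - 35 + 8*(1225/64)) + 20223 = (-32 - 35 + 1225/8) + 20223 = 689/8 + 20223 = 162473/8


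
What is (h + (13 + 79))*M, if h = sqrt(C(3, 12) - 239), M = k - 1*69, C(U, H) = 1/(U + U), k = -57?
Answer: -11592 - 21*I*sqrt(8598) ≈ -11592.0 - 1947.2*I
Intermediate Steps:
C(U, H) = 1/(2*U)
M = -126 (M = -57 - 1*69 = -57 - 69 = -126)
h = I*sqrt(8598)/6 (h = sqrt((1/2)/3 - 239) = sqrt((1/2)*(1/3) - 239) = sqrt(1/6 - 239) = sqrt(-1433/6) = I*sqrt(8598)/6 ≈ 15.454*I)
(h + (13 + 79))*M = (I*sqrt(8598)/6 + (13 + 79))*(-126) = (I*sqrt(8598)/6 + 92)*(-126) = (92 + I*sqrt(8598)/6)*(-126) = -11592 - 21*I*sqrt(8598)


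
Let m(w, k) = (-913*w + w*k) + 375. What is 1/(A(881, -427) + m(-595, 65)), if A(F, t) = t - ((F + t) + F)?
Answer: 1/503173 ≈ 1.9874e-6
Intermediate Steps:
A(F, t) = -2*F (A(F, t) = t - (t + 2*F) = t + (-t - 2*F) = -2*F)
m(w, k) = 375 - 913*w + k*w (m(w, k) = (-913*w + k*w) + 375 = 375 - 913*w + k*w)
1/(A(881, -427) + m(-595, 65)) = 1/(-2*881 + (375 - 913*(-595) + 65*(-595))) = 1/(-1762 + (375 + 543235 - 38675)) = 1/(-1762 + 504935) = 1/503173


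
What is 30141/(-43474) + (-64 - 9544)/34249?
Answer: -1449997301/1488941026 ≈ -0.97384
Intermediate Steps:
30141/(-43474) + (-64 - 9544)/34249 = 30141*(-1/43474) - 9608*1/34249 = -30141/43474 - 9608/34249 = -1449997301/1488941026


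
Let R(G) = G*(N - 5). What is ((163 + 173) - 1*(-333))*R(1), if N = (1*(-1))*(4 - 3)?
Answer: -4014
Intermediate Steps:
N = -1 (N = -1*1 = -1)
R(G) = -6*G (R(G) = G*(-1 - 5) = G*(-6) = -6*G)
((163 + 173) - 1*(-333))*R(1) = ((163 + 173) - 1*(-333))*(-6*1) = (336 + 333)*(-6) = 669*(-6) = -4014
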